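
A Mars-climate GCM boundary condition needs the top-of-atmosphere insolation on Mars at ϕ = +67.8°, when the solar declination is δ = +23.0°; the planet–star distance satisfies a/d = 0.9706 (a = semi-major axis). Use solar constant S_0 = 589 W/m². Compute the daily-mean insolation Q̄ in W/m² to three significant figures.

cos h₀ = −tan(+67.8°) tan(+23.000°) = -1.0401 ≤ −1 ⇒ polar day, h₀ = π.
Bracket: h₀ sin ϕ sin δ + cos ϕ cos δ sin h₀ = 3.1416×0.92587×0.39073 + 0.37784×0.92050×0.00000 = 1.136522 + 0.000000 = 1.136522.
Inverse-square distance factor (a/d)² = 0.9706² = 0.942064.
Q̄ = (S_0/π) × 0.942064 × [bracket] = (589/π) × 0.942064 × 1.136522 = 200.7 W/m².

Q̄ ≈ 201 W/m²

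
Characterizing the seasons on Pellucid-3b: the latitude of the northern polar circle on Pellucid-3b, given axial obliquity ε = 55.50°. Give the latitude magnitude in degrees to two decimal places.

34.50°

The polar circle is the lowest latitude that experiences at least one full rotation of continuous daylight at the northern-summer solstice; it lies at |φ| = 90° − ε = 90° − 55.50° = 34.50°.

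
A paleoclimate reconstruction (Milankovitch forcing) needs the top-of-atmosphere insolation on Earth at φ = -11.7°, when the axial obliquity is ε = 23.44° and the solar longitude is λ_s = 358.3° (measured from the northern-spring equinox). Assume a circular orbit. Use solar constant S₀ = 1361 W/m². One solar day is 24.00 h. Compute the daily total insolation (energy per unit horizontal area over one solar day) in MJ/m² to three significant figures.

Solar declination: sin δ = sin ε · sin λ_s = sin 23.44° × sin 358.3° = -0.01180, so δ = -0.676°.
cos H₀ = −tan(-11.7°) tan(-0.676°) = -0.0024, H₀ = 1.5732 rad.
Bracket: H₀ sin φ sin δ + cos φ cos δ sin H₀ = 1.5732×-0.20279×-0.01180 + 0.97922×0.99993×1.00000 = 0.003765 + 0.979151 = 0.982916.
Q̄ = (S₀/π) × [bracket] = (1361/π) × 0.982916 = 425.82 W/m².
Daily total = Q̄ × 24.00 h × 3600 s/h = 425.82 × 24.00 × 3600 / 10⁶ = 36.79 MJ/m².

36.8 MJ/m²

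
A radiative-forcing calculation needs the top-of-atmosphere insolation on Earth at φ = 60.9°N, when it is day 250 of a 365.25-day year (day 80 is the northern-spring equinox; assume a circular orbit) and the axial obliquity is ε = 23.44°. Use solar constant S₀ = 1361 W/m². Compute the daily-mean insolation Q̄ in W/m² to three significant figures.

Solar longitude: λ_s = 360° × (250 − 80)/365.25 = 167.556°.
sin δ = sin 23.44° × sin 167.556° = 0.08571, so δ = +4.917°.
cos H₀ = −tan(+60.9°) tan(+4.917°) = -0.1546, H₀ = 1.7260 rad.
Bracket: H₀ sin φ sin δ + cos φ cos δ sin H₀ = 1.7260×0.87377×0.08571 + 0.48634×0.99632×0.98798 = 0.129262 + 0.478726 = 0.607988.
Q̄ = (S₀/π) × [bracket] = (1361/π) × 0.607988 = 263.4 W/m².

Q̄ ≈ 263 W/m²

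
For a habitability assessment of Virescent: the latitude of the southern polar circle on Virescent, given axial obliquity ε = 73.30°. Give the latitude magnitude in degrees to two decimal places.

The polar circle is the lowest latitude that experiences at least one full rotation of continuous darkness at the northern-summer solstice; it lies at |ϕ| = 90° − ε = 90° − 73.30° = 16.70°.

16.70°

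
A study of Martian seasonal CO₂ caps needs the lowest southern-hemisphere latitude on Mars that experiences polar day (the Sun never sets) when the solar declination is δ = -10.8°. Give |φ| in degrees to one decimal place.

|φ| = 79.2°

Polar day requires cos H₀ = −tan φ tan δ ≤ −1, i.e. tan φ tan δ ≥ 1.
The boundary is |tan φ| · |tan δ| = 1, so |φ| = 90° − |δ| = 90° − 10.8° = 79.2° in the southern hemisphere.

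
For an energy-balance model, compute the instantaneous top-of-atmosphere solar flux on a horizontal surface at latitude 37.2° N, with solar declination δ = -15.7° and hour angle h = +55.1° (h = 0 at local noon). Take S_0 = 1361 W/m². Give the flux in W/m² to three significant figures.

374 W/m²

cos θ_z = sin ϕ sin δ + cos ϕ cos δ cos h = -0.163605 + 0.438729 = 0.275124.
Flux = S_0 · cos θ_z = 1361 × 0.275124 = 374.4 W/m².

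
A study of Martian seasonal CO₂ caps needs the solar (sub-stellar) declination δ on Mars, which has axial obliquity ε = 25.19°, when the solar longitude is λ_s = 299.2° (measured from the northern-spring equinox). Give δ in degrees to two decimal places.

sin δ = sin ε · sin λ_s = sin 25.19° × sin 299.2° = -0.371534.
δ = arcsin(-0.371534) = -21.81°.

δ = -21.81°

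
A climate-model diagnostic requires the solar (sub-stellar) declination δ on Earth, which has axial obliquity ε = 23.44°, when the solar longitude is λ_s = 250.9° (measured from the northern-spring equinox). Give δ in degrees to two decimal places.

δ = -22.08°

sin δ = sin ε · sin λ_s = sin 23.44° × sin 250.9° = -0.375890.
δ = arcsin(-0.375890) = -22.08°.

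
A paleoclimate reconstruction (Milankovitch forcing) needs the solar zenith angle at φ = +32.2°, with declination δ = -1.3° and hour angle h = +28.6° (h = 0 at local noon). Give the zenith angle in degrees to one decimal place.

θ_z = 43.1°

cos θ_z = sin φ sin δ + cos φ cos δ cos h = -0.012090 + 0.742752 = 0.730662.
θ_z = arccos(0.730662) = 43.1°.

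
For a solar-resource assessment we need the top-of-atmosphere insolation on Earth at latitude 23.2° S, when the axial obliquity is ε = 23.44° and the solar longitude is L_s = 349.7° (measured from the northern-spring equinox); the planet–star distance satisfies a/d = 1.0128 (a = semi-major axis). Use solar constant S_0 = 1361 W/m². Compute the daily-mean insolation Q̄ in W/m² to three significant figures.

Solar declination: sin δ = sin ε · sin L_s = sin 23.44° × sin 349.7° = -0.07113, so δ = -4.079°.
cos h₀ = −tan(-23.2°) tan(-4.079°) = -0.0306, h₀ = 1.6014 rad.
Bracket: h₀ sin ϕ sin δ + cos ϕ cos δ sin h₀ = 1.6014×-0.39394×-0.07113 + 0.91914×0.99747×0.99953 = 0.044873 + 0.916384 = 0.961257.
Inverse-square distance factor (a/d)² = 1.0128² = 1.025764.
Q̄ = (S_0/π) × 1.025764 × [bracket] = (1361/π) × 1.025764 × 0.961257 = 427.2 W/m².

Q̄ ≈ 427 W/m²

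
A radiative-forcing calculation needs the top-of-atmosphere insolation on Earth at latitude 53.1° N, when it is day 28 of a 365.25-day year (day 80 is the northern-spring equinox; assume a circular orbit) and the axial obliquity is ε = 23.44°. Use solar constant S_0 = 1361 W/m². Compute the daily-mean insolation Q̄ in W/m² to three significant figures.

Q̄ ≈ 102 W/m²

Solar longitude: L_s = 360° × (28 − 80)/365.25 = -51.253°, i.e. -51.253° + 360° = 308.747°.
sin δ = sin 23.44° × sin 308.747° = -0.31024, so δ = -18.074°.
cos h₀ = −tan(+53.1°) tan(-18.074°) = 0.4346, h₀ = 1.1211 rad.
Bracket: h₀ sin ϕ sin δ + cos ϕ cos δ sin h₀ = 1.1211×0.79968×-0.31024 + 0.60042×0.95066×0.90060 = -0.278137 + 0.514058 = 0.235921.
Q̄ = (S_0/π) × [bracket] = (1361/π) × 0.235921 = 102.2 W/m².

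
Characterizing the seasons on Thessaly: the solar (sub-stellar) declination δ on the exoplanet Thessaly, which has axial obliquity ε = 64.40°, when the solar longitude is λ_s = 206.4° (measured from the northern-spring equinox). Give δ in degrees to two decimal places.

δ = -23.64°

sin δ = sin ε · sin λ_s = sin 64.40° × sin 206.4° = -0.400986.
δ = arcsin(-0.400986) = -23.64°.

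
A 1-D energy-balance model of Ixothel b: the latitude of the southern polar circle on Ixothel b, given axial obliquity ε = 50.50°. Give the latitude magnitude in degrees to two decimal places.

The polar circle is the lowest latitude that experiences at least one full rotation of continuous darkness at the northern-summer solstice; it lies at |ϕ| = 90° − ε = 90° − 50.50° = 39.50°.

39.50°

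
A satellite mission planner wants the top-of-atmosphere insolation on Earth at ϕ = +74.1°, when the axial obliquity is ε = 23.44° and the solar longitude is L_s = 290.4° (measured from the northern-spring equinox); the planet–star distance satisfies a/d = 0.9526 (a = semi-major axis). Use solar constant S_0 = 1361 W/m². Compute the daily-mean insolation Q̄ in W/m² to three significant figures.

Solar declination: sin δ = sin ε · sin L_s = sin 23.44° × sin 290.4° = -0.37284, so δ = -21.891°.
cos h₀ = −tan(+74.1°) tan(-21.891°) = 1.4106 ≥ 1 ⇒ polar night, h₀ = 0 and Q̄ = 0.
Inverse-square distance factor (a/d)² = 0.9526² = 0.907447.

Q̄ ≈ 0.00 W/m²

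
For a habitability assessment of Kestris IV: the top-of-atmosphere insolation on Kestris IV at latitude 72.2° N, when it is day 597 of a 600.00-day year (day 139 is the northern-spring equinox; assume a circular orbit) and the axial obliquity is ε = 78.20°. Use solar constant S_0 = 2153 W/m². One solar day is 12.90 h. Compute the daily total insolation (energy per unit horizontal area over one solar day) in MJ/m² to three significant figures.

Solar longitude: L_s = 360° × (597 − 139)/600.00 = 274.800°.
sin δ = sin 78.20° × sin 274.800° = -0.97543, so δ = -77.274°.
cos h₀ = −tan(+72.2°) tan(-77.274°) = 13.7915 ≥ 1 ⇒ polar night, h₀ = 0 and Q̄ = 0.
Daily total = Q̄ × 12.90 h × 3600 s/h = 0.00 MJ/m².

0.00 MJ/m²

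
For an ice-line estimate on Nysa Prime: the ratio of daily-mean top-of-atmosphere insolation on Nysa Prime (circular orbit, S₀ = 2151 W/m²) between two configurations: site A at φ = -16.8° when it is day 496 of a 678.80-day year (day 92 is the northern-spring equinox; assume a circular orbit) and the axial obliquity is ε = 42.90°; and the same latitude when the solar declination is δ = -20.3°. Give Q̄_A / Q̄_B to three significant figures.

Q̄_A / Q̄_B ≈ 1.00

— Configuration A (φ=-16.8°):
Solar longitude: λ_s = 360° × (496 − 92)/678.80 = 214.260°.
sin δ = sin 42.90° × sin 214.260° = -0.38322, so δ = -22.533°.
cos H₀ = −tan(-16.8°) tan(-22.533°) = -0.1253, H₀ = 1.6964 rad.
Bracket: H₀ sin φ sin δ + cos φ cos δ sin H₀ = 1.6964×-0.28903×-0.38322 + 0.95732×0.92366×0.99212 = 0.187897 + 0.877270 = 1.065167.
Q̄ = (S₀/π) × [bracket] = (2151/π) × 1.065167 = 729.30 W/m².
— Configuration B (φ=-16.8°):
cos H₀ = −tan(-16.8°) tan(-20.300°) = -0.1117, H₀ = 1.6827 rad.
Bracket: H₀ sin φ sin δ + cos φ cos δ sin H₀ = 1.6827×-0.28903×-0.34694 + 0.95732×0.93789×0.99374 = 0.168735 + 0.892240 = 1.060975.
Q̄ = (S₀/π) × [bracket] = (2151/π) × 1.060975 = 726.43 W/m².
Ratio Q̄_A / Q̄_B = 729.30 / 726.43 = 1.004.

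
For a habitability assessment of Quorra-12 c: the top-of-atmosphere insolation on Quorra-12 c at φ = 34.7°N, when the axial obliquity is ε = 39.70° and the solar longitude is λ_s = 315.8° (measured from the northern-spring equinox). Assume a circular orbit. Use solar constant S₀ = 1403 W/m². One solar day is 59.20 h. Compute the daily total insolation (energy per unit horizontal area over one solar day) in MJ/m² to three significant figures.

36.4 MJ/m²

Solar declination: sin δ = sin ε · sin λ_s = sin 39.70° × sin 315.8° = -0.44533, so δ = -26.444°.
cos H₀ = −tan(+34.7°) tan(-26.444°) = 0.3444, H₀ = 1.2192 rad.
Bracket: H₀ sin φ sin δ + cos φ cos δ sin H₀ = 1.2192×0.56928×-0.44533 + 0.82214×0.89537×0.93883 = -0.309088 + 0.691091 = 0.382003.
Q̄ = (S₀/π) × [bracket] = (1403/π) × 0.382003 = 170.60 W/m².
Daily total = Q̄ × 59.20 h × 3600 s/h = 170.60 × 59.20 × 3600 / 10⁶ = 36.36 MJ/m².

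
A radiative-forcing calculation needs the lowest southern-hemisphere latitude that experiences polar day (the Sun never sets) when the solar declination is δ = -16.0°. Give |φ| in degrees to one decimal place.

|φ| = 74.0°

Polar day requires cos H₀ = −tan φ tan δ ≤ −1, i.e. tan φ tan δ ≥ 1.
The boundary is |tan φ| · |tan δ| = 1, so |φ| = 90° − |δ| = 90° − 16.0° = 74.0° in the southern hemisphere.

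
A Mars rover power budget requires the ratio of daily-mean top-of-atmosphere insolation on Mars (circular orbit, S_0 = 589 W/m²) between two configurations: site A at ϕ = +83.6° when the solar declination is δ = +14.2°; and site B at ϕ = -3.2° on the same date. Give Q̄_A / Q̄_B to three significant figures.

Q̄_A / Q̄_B ≈ 0.809

— Configuration A (ϕ=+83.6°):
cos h₀ = −tan(+83.6°) tan(+14.200°) = -2.2559 ≤ −1 ⇒ polar day, h₀ = π.
Bracket: h₀ sin ϕ sin δ + cos ϕ cos δ sin h₀ = 3.1416×0.99377×0.24531 + 0.11147×0.96945×0.00000 = 0.765865 + 0.000000 = 0.765865.
Q̄ = (S_0/π) × [bracket] = (589/π) × 0.765865 = 143.59 W/m².
— Configuration B (ϕ=-3.2°):
cos h₀ = −tan(-3.2°) tan(+14.200°) = 0.0141, h₀ = 1.5566 rad.
Bracket: h₀ sin ϕ sin δ + cos ϕ cos δ sin h₀ = 1.5566×-0.05582×0.24531 + 0.99844×0.96945×0.99990 = -0.021315 + 0.967841 = 0.946526.
Q̄ = (S_0/π) × [bracket] = (589/π) × 0.946526 = 177.46 W/m².
Ratio Q̄_A / Q̄_B = 143.59 / 177.46 = 0.8091.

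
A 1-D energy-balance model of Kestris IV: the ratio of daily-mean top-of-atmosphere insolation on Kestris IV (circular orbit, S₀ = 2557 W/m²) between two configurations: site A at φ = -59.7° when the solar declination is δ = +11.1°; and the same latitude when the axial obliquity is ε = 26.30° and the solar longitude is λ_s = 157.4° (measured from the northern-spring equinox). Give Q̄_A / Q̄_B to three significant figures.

— Configuration A (φ=-59.7°):
cos H₀ = −tan(-59.7°) tan(+11.100°) = 0.3357, H₀ = 1.2284 rad.
Bracket: H₀ sin φ sin δ + cos φ cos δ sin H₀ = 1.2284×-0.86340×0.19252 + 0.50453×0.98129×0.94195 = -0.204187 + 0.466350 = 0.262163.
Q̄ = (S₀/π) × [bracket] = (2557/π) × 0.262163 = 213.38 W/m².
— Configuration B (φ=-59.7°):
Solar declination: sin δ = sin ε · sin λ_s = sin 26.30° × sin 157.4° = 0.17027, so δ = +9.804°.
cos H₀ = −tan(-59.7°) tan(+9.804°) = 0.2957, H₀ = 1.2706 rad.
Bracket: H₀ sin φ sin δ + cos φ cos δ sin H₀ = 1.2706×-0.86340×0.17027 + 0.50453×0.98540×0.95528 = -0.186792 + 0.474931 = 0.288139.
Q̄ = (S₀/π) × [bracket] = (2557/π) × 0.288139 = 234.52 W/m².
Ratio Q̄_A / Q̄_B = 213.38 / 234.52 = 0.9099.

Q̄_A / Q̄_B ≈ 0.910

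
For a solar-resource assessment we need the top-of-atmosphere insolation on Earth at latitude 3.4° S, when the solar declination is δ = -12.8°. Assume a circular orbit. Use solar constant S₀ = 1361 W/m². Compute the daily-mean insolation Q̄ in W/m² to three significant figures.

cos H₀ = −tan(-3.4°) tan(-12.800°) = -0.0135, H₀ = 1.5843 rad.
Bracket: H₀ sin φ sin δ + cos φ cos δ sin H₀ = 1.5843×-0.05931×-0.22155 + 0.99824×0.97515×0.99991 = 0.020818 + 0.973346 = 0.994164.
Q̄ = (S₀/π) × [bracket] = (1361/π) × 0.994164 = 430.7 W/m².

Q̄ ≈ 431 W/m²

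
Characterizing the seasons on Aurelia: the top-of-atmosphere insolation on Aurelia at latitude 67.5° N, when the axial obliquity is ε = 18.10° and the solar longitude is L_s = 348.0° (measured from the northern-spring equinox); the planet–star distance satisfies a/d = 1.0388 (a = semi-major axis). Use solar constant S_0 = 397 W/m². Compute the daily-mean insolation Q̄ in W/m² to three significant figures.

Q̄ ≈ 39.9 W/m²

Solar declination: sin δ = sin ε · sin L_s = sin 18.10° × sin 348.0° = -0.06459, so δ = -3.703°.
cos h₀ = −tan(+67.5°) tan(-3.703°) = 0.1563, h₀ = 1.4139 rad.
Bracket: h₀ sin ϕ sin δ + cos ϕ cos δ sin h₀ = 1.4139×0.92388×-0.06459 + 0.38268×0.99791×0.98771 = -0.084372 + 0.377187 = 0.292815.
Inverse-square distance factor (a/d)² = 1.0388² = 1.079105.
Q̄ = (S_0/π) × 1.079105 × [bracket] = (397/π) × 1.079105 × 0.292815 = 39.93 W/m².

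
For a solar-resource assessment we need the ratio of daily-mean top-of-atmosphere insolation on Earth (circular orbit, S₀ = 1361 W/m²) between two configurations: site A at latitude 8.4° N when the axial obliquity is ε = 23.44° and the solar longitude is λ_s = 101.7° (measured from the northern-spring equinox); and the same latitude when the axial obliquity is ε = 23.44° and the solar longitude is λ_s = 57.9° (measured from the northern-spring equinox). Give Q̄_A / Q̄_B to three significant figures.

Q̄_A / Q̄_B ≈ 0.992

— Configuration A (φ=+8.4°):
Solar declination: sin δ = sin ε · sin λ_s = sin 23.44° × sin 101.7° = 0.38952, so δ = +22.925°.
cos H₀ = −tan(+8.4°) tan(+22.925°) = -0.0625, H₀ = 1.6333 rad.
Bracket: H₀ sin φ sin δ + cos φ cos δ sin H₀ = 1.6333×0.14608×0.38952 + 0.98927×0.92102×0.99805 = 0.092937 + 0.909361 = 1.002298.
Q̄ = (S₀/π) × [bracket] = (1361/π) × 1.002298 = 434.22 W/m².
— Configuration B (φ=+8.4°):
Solar declination: sin δ = sin ε · sin λ_s = sin 23.44° × sin 57.9° = 0.33698, so δ = +19.693°.
cos H₀ = −tan(+8.4°) tan(+19.693°) = -0.0529, H₀ = 1.6237 rad.
Bracket: H₀ sin φ sin δ + cos φ cos δ sin H₀ = 1.6237×0.14608×0.33698 + 0.98927×0.94151×0.99860 = 0.079928 + 0.930104 = 1.010032.
Q̄ = (S₀/π) × [bracket] = (1361/π) × 1.010032 = 437.57 W/m².
Ratio Q̄_A / Q̄_B = 434.22 / 437.57 = 0.9923.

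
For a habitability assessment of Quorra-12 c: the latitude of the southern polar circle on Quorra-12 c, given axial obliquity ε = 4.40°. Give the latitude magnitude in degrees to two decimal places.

The polar circle is the lowest latitude that experiences at least one full rotation of continuous darkness at the northern-summer solstice; it lies at |ϕ| = 90° − ε = 90° − 4.40° = 85.60°.

85.60°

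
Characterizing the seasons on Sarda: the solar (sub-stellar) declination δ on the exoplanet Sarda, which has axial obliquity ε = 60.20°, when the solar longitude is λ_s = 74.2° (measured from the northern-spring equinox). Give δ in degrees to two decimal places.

sin δ = sin ε · sin λ_s = sin 60.20° × sin 74.2° = 0.834980.
δ = arcsin(0.834980) = +56.61°.

δ = +56.61°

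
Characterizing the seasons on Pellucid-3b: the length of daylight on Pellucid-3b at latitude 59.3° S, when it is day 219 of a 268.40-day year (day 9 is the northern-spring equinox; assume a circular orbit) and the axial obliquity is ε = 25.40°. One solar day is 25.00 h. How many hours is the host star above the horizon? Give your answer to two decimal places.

19.61 h

Solar longitude: λ_s = 360° × (219 − 9)/268.40 = 281.669°.
sin δ = sin 25.40° × sin 281.669° = -0.42007, so δ = -24.839°.
cos H₀ = −tan φ · tan δ = −tan(-59.3°) × tan(-24.839°) = -0.7796, so H₀ = 2.4648 rad = 141.22°.
Daylight = 2H₀/(2π) × 25.00 h = (2.4648/π) × 25.00 = 19.61 h.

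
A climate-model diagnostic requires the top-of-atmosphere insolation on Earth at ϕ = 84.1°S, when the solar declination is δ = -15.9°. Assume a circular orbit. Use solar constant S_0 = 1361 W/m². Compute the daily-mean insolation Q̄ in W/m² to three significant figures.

Q̄ ≈ 371 W/m²

cos h₀ = −tan(-84.1°) tan(-15.900°) = -2.7565 ≤ −1 ⇒ polar day, h₀ = π.
Bracket: h₀ sin ϕ sin δ + cos ϕ cos δ sin h₀ = 3.1416×-0.99470×-0.27396 + 0.10279×0.96174×0.00000 = 0.856111 + 0.000000 = 0.856111.
Q̄ = (S_0/π) × [bracket] = (1361/π) × 0.856111 = 370.9 W/m².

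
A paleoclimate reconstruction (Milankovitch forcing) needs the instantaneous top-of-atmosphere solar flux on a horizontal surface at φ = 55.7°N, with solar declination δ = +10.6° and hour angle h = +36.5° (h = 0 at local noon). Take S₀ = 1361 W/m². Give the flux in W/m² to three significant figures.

cos θ_z = sin φ sin δ + cos φ cos δ cos h = 0.151962 + 0.445264 = 0.597226.
Flux = S₀ · cos θ_z = 1361 × 0.597226 = 812.8 W/m².

813 W/m²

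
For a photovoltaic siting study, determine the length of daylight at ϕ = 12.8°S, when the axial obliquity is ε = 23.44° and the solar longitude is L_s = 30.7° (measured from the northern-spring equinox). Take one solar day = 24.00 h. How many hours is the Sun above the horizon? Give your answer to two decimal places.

Solar declination: sin δ = sin ε · sin L_s = sin 23.44° × sin 30.7° = 0.20309, so δ = +11.718°.
cos h₀ = −tan ϕ · tan δ = −tan(-12.8°) × tan(+11.718°) = 0.0471, so h₀ = 1.5237 rad = 87.30°.
Daylight = 2h₀/(2π) × 24.00 h = (1.5237/π) × 24.00 = 11.64 h.

11.64 h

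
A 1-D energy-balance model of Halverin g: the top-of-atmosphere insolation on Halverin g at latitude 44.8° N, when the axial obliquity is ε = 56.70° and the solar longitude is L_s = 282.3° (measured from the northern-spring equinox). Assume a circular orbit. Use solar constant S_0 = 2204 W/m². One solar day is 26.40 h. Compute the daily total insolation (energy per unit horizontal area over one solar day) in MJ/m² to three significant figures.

0.00 MJ/m²

Solar declination: sin δ = sin ε · sin L_s = sin 56.70° × sin 282.3° = -0.81662, so δ = -54.748°.
cos h₀ = −tan(+44.8°) tan(-54.748°) = 1.4050 ≥ 1 ⇒ polar night, h₀ = 0 and Q̄ = 0.
Daily total = Q̄ × 26.40 h × 3600 s/h = 0.00 MJ/m².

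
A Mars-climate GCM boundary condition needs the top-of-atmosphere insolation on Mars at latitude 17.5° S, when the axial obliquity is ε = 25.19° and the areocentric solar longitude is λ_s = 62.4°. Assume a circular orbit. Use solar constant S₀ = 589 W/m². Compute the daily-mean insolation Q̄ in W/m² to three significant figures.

sin δ = sin 25.19° × sin 62.4° = 0.37719, so δ = +22.160°.
cos H₀ = −tan(-17.5°) tan(+22.160°) = 0.1284, H₀ = 1.4420 rad.
Bracket: H₀ sin φ sin δ + cos φ cos δ sin H₀ = 1.4420×-0.30071×0.37719 + 0.95372×0.92614×0.99172 = -0.163559 + 0.875965 = 0.712406.
Q̄ = (S₀/π) × [bracket] = (589/π) × 0.712406 = 133.6 W/m².

Q̄ ≈ 134 W/m²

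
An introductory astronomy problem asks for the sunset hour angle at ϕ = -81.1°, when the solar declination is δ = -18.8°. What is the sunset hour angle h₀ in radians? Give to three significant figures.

Sunrise equation: cos h₀ = −tan ϕ · tan δ = -2.1739 ≤ −1, so the Sun never sets (polar day) and h₀ = π.

h₀ = 3.14 rad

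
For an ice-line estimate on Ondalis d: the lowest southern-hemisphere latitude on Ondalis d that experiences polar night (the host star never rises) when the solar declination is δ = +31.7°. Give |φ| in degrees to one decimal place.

|φ| = 58.3°

Polar night requires cos H₀ = −tan φ tan δ ≥ 1, i.e. tan φ tan δ ≤ −1.
The boundary is |tan φ| · |tan δ| = 1, so |φ| = 90° − |δ| = 90° − 31.7° = 58.3° in the southern hemisphere.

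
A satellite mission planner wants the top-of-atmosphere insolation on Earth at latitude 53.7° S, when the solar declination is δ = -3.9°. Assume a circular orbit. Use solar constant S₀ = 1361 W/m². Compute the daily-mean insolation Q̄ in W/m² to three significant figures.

Q̄ ≈ 294 W/m²

cos H₀ = −tan(-53.7°) tan(-3.900°) = -0.0928, H₀ = 1.6637 rad.
Bracket: H₀ sin φ sin δ + cos φ cos δ sin H₀ = 1.6637×-0.80593×-0.06802 + 0.59201×0.99768×0.99568 = 0.091203 + 0.588085 = 0.679288.
Q̄ = (S₀/π) × [bracket] = (1361/π) × 0.679288 = 294.3 W/m².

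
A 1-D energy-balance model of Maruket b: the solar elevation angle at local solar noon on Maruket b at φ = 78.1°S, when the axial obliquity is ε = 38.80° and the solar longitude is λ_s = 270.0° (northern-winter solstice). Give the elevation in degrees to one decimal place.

Solar declination: sin δ = sin ε · sin λ_s = sin 38.80° × sin 270.0° = -0.62660, so δ = -38.800°.
At local noon the hour angle is zero, so the zenith angle equals |φ − δ| = |-78.1° − (-38.800°)| = 39.300°.
Elevation = 90° − 39.300° = 50.7°.

50.7°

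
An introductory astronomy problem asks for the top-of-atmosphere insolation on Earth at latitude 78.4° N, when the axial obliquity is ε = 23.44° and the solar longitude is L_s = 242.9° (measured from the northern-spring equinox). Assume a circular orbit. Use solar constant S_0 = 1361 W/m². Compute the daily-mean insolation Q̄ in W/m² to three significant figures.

Q̄ ≈ 0.00 W/m²

Solar declination: sin δ = sin ε · sin L_s = sin 23.44° × sin 242.9° = -0.35412, so δ = -20.739°.
cos h₀ = −tan(+78.4°) tan(-20.739°) = 1.8447 ≥ 1 ⇒ polar night, h₀ = 0 and Q̄ = 0.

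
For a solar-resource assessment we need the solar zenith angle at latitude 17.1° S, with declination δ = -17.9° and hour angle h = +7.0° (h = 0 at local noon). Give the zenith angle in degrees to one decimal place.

θ_z = 6.7°

cos θ_z = sin φ sin δ + cos φ cos δ cos h = 0.090375 + 0.902748 = 0.993123.
θ_z = arccos(0.993123) = 6.7°.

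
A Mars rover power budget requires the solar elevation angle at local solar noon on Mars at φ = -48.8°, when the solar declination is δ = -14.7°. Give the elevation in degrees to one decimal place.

55.9°

At local noon the hour angle is zero, so the zenith angle equals |φ − δ| = |-48.8° − (-14.700°)| = 34.100°.
Elevation = 90° − 34.100° = 55.9°.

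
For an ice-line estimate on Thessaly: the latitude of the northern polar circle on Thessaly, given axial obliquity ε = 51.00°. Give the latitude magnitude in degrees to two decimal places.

The polar circle is the lowest latitude that experiences at least one full rotation of continuous daylight at the northern-summer solstice; it lies at |φ| = 90° − ε = 90° − 51.00° = 39.00°.

39.00°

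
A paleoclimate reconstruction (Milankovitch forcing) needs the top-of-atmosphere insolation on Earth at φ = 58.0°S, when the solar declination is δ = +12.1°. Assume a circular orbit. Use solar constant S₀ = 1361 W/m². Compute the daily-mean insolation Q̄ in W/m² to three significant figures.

Q̄ ≈ 117 W/m²

cos H₀ = −tan(-58.0°) tan(+12.100°) = 0.3431, H₀ = 1.2206 rad.
Bracket: H₀ sin φ sin δ + cos φ cos δ sin H₀ = 1.2206×-0.84805×0.20962 + 0.52992×0.97778×0.93931 = -0.216984 + 0.486699 = 0.269715.
Q̄ = (S₀/π) × [bracket] = (1361/π) × 0.269715 = 116.8 W/m².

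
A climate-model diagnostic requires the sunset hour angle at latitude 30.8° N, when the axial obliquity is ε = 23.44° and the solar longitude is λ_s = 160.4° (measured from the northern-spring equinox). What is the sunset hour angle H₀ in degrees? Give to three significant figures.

Solar declination: sin δ = sin ε · sin λ_s = sin 23.44° × sin 160.4° = 0.13344, so δ = +7.668°.
cos H₀ = −tan φ · tan δ = −tan(+30.8°) × tan(+7.668°) = -0.0803, so H₀ = 1.6511 rad = 94.60°.

H₀ = 94.6°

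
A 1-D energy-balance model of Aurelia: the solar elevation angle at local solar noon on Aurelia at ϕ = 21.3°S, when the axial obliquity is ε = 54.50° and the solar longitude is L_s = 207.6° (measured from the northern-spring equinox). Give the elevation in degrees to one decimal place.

89.1°

Solar declination: sin δ = sin ε · sin L_s = sin 54.50° × sin 207.6° = -0.37718, so δ = -22.159°.
At local noon the hour angle is zero, so the zenith angle equals |ϕ − δ| = |-21.3° − (-22.159°)| = 0.859°.
Elevation = 90° − 0.859° = 89.1°.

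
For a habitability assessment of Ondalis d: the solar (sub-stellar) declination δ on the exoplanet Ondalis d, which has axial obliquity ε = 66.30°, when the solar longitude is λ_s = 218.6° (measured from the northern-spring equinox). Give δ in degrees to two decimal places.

δ = -34.84°

sin δ = sin ε · sin λ_s = sin 66.30° × sin 218.6° = -0.571263.
δ = arcsin(-0.571263) = -34.84°.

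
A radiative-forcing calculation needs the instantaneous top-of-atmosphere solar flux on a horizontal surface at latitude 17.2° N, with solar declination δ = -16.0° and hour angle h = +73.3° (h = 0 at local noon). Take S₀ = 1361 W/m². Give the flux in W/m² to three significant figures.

248 W/m²

cos θ_z = sin φ sin δ + cos φ cos δ cos h = -0.081508 + 0.263875 = 0.182367.
Flux = S₀ · cos θ_z = 1361 × 0.182367 = 248.2 W/m².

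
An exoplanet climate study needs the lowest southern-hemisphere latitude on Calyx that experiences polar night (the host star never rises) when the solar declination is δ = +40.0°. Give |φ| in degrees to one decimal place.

Polar night requires cos H₀ = −tan φ tan δ ≥ 1, i.e. tan φ tan δ ≤ −1.
The boundary is |tan φ| · |tan δ| = 1, so |φ| = 90° − |δ| = 90° − 40.0° = 50.0° in the southern hemisphere.

|φ| = 50.0°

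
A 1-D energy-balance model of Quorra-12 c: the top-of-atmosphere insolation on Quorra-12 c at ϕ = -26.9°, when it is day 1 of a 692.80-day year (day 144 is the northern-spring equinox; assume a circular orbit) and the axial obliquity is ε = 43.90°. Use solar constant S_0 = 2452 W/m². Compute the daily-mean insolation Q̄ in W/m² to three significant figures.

Q̄ ≈ 943 W/m²

Solar longitude: L_s = 360° × (1 − 144)/692.80 = -74.307°, i.e. -74.307° + 360° = 285.693°.
sin δ = sin 43.90° × sin 285.693° = -0.66756, so δ = -41.879°.
cos h₀ = −tan(-26.9°) tan(-41.879°) = -0.4549, h₀ = 2.0430 rad.
Bracket: h₀ sin ϕ sin δ + cos ϕ cos δ sin h₀ = 2.0430×-0.45243×-0.66756 + 0.89180×0.74456×0.89056 = 0.617035 + 0.591331 = 1.208366.
Q̄ = (S_0/π) × [bracket] = (2452/π) × 1.208366 = 943.1 W/m².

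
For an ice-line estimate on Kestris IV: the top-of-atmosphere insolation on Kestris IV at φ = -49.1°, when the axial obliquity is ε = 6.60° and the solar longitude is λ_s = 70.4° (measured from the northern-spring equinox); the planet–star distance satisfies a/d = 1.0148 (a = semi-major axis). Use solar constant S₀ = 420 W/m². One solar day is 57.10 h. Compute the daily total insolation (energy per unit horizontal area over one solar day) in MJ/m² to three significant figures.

Solar declination: sin δ = sin ε · sin λ_s = sin 6.60° × sin 70.4° = 0.10828, so δ = +6.216°.
cos H₀ = −tan(-49.1°) tan(+6.216°) = 0.1257, H₀ = 1.4447 rad.
Bracket: H₀ sin φ sin δ + cos φ cos δ sin H₀ = 1.4447×-0.75585×0.10828 + 0.65474×0.99412×0.99206 = -0.118239 + 0.645722 = 0.527483.
Inverse-square distance factor (a/d)² = 1.0148² = 1.029819.
Q̄ = (S₀/π) × 1.029819 × [bracket] = (420/π) × 1.029819 × 0.527483 = 72.622 W/m².
Daily total = Q̄ × 57.10 h × 3600 s/h = 72.622 × 57.10 × 3600 / 10⁶ = 14.93 MJ/m².

14.9 MJ/m²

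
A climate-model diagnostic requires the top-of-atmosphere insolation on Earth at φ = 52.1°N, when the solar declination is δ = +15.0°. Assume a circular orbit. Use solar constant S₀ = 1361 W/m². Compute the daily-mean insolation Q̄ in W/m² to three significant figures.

cos H₀ = −tan(+52.1°) tan(+15.000°) = -0.3442, H₀ = 1.9222 rad.
Bracket: H₀ sin φ sin δ + cos φ cos δ sin H₀ = 1.9222×0.78908×0.25882 + 0.61429×0.96593×0.93890 = 0.392570 + 0.557107 = 0.949677.
Q̄ = (S₀/π) × [bracket] = (1361/π) × 0.949677 = 411.4 W/m².

Q̄ ≈ 411 W/m²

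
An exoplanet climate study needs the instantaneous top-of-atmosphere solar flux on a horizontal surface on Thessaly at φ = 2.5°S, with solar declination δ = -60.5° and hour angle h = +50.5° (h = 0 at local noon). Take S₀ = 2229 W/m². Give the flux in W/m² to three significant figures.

cos θ_z = sin φ sin δ + cos φ cos δ cos h = 0.037964 + 0.312922 = 0.350886.
Flux = S₀ · cos θ_z = 2229 × 0.350886 = 782.1 W/m².

782 W/m²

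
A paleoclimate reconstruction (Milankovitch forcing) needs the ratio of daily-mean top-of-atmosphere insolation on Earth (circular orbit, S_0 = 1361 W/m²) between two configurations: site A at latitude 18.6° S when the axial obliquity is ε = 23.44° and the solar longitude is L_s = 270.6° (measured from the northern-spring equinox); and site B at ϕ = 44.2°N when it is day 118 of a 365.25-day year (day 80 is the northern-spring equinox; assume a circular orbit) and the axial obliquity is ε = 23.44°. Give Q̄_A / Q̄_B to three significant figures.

Q̄_A / Q̄_B ≈ 1.10

— Configuration A (ϕ=-18.6°):
Solar declination: sin δ = sin ε · sin L_s = sin 23.44° × sin 270.6° = -0.39777, so δ = -23.439°.
cos h₀ = −tan(-18.6°) tan(-23.439°) = -0.1459, h₀ = 1.7172 rad.
Bracket: h₀ sin ϕ sin δ + cos ϕ cos δ sin h₀ = 1.7172×-0.31896×-0.39777 + 0.94777×0.91749×0.98930 = 0.217866 + 0.860265 = 1.078131.
Q̄ = (S_0/π) × [bracket] = (1361/π) × 1.078131 = 467.07 W/m².
— Configuration B (ϕ=+44.2°):
Solar longitude: L_s = 360° × (118 − 80)/365.25 = 37.454°.
sin δ = sin 23.44° × sin 37.454° = 0.24190, so δ = +13.999°.
cos h₀ = −tan(+44.2°) tan(+13.999°) = -0.2424, h₀ = 1.8157 rad.
Bracket: h₀ sin ϕ sin δ + cos ϕ cos δ sin h₀ = 1.8157×0.69717×0.24190 + 0.71691×0.97030×0.97017 = 0.306209 + 0.674867 = 0.981076.
Q̄ = (S_0/π) × [bracket] = (1361/π) × 0.981076 = 425.02 W/m².
Ratio Q̄_A / Q̄_B = 467.07 / 425.02 = 1.099.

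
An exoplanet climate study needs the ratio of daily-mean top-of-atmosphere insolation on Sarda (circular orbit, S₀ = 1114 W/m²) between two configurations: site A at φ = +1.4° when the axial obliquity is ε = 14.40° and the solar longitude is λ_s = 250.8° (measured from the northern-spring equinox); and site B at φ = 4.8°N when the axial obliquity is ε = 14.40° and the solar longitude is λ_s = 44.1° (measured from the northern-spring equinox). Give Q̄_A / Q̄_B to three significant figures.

Q̄_A / Q̄_B ≈ 0.959

— Configuration A (φ=+1.4°):
Solar declination: sin δ = sin ε · sin λ_s = sin 14.40° × sin 250.8° = -0.23486, so δ = -13.583°.
cos H₀ = −tan(+1.4°) tan(-13.583°) = 0.0059, H₀ = 1.5649 rad.
Bracket: H₀ sin φ sin δ + cos φ cos δ sin H₀ = 1.5649×0.02443×-0.23486 + 0.99970×0.97203×0.99998 = -0.008979 + 0.971719 = 0.962740.
Q̄ = (S₀/π) × [bracket] = (1114/π) × 0.962740 = 341.38 W/m².
— Configuration B (φ=+4.8°):
Solar declination: sin δ = sin ε · sin λ_s = sin 14.40° × sin 44.1° = 0.17307, so δ = +9.966°.
cos H₀ = −tan(+4.8°) tan(+9.966°) = -0.0148, H₀ = 1.5856 rad.
Bracket: H₀ sin φ sin δ + cos φ cos δ sin H₀ = 1.5856×0.08368×0.17307 + 0.99649×0.98491×0.99989 = 0.022963 + 0.981345 = 1.004308.
Q̄ = (S₀/π) × [bracket] = (1114/π) × 1.004308 = 356.12 W/m².
Ratio Q̄_A / Q̄_B = 341.38 / 356.12 = 0.9586.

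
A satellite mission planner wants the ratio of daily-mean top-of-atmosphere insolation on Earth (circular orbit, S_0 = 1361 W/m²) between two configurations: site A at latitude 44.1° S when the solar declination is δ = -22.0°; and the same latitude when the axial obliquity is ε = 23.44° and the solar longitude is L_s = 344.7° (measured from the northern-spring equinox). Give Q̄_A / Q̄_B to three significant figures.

— Configuration A (ϕ=-44.1°):
cos h₀ = −tan(-44.1°) tan(-22.000°) = -0.3915, h₀ = 1.9731 rad.
Bracket: h₀ sin ϕ sin δ + cos ϕ cos δ sin h₀ = 1.9731×-0.69591×-0.37461 + 0.71813×0.92718×0.92017 = 0.514377 + 0.612682 = 1.127059.
Q̄ = (S_0/π) × [bracket] = (1361/π) × 1.127059 = 488.26 W/m².
— Configuration B (ϕ=-44.1°):
Solar declination: sin δ = sin ε · sin L_s = sin 23.44° × sin 344.7° = -0.10497, so δ = -6.025°.
cos h₀ = −tan(-44.1°) tan(-6.025°) = -0.1023, h₀ = 1.6733 rad.
Bracket: h₀ sin ϕ sin δ + cos ϕ cos δ sin h₀ = 1.6733×-0.69591×-0.10497 + 0.71813×0.99448×0.99476 = 0.122234 + 0.710424 = 0.832658.
Q̄ = (S_0/π) × [bracket] = (1361/π) × 0.832658 = 360.72 W/m².
Ratio Q̄_A / Q̄_B = 488.26 / 360.72 = 1.354.

Q̄_A / Q̄_B ≈ 1.35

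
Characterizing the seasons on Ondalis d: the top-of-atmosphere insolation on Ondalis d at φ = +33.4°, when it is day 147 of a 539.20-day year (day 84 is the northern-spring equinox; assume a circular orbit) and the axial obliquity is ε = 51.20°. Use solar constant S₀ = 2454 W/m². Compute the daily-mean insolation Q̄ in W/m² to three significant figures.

Q̄ ≈ 955 W/m²

Solar longitude: λ_s = 360° × (147 − 84)/539.20 = 42.062°.
sin δ = sin 51.20° × sin 42.062° = 0.52211, so δ = +31.474°.
cos H₀ = −tan(+33.4°) tan(+31.474°) = -0.4037, H₀ = 1.9863 rad.
Bracket: H₀ sin φ sin δ + cos φ cos δ sin H₀ = 1.9863×0.55048×0.52211 + 0.83485×0.85288×0.91491 = 0.570885 + 0.651441 = 1.222326.
Q̄ = (S₀/π) × [bracket] = (2454/π) × 1.222326 = 954.8 W/m².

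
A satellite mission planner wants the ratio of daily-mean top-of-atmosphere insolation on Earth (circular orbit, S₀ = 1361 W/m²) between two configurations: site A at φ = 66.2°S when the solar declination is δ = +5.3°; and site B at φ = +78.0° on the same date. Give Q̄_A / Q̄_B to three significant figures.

Q̄_A / Q̄_B ≈ 0.753

— Configuration A (φ=-66.2°):
cos H₀ = −tan(-66.2°) tan(+5.300°) = 0.2103, H₀ = 1.3589 rad.
Bracket: H₀ sin φ sin δ + cos φ cos δ sin H₀ = 1.3589×-0.91496×0.09237 + 0.40355×0.99572×0.97763 = -0.114847 + 0.392834 = 0.277987.
Q̄ = (S₀/π) × [bracket] = (1361/π) × 0.277987 = 120.43 W/m².
— Configuration B (φ=+78.0°):
cos H₀ = −tan(+78.0°) tan(+5.300°) = -0.4364, H₀ = 2.0224 rad.
Bracket: H₀ sin φ sin δ + cos φ cos δ sin H₀ = 2.0224×0.97815×0.09237 + 0.20791×0.99572×0.89974 = 0.182727 + 0.186264 = 0.368991.
Q̄ = (S₀/π) × [bracket] = (1361/π) × 0.368991 = 159.85 W/m².
Ratio Q̄_A / Q̄_B = 120.43 / 159.85 = 0.7534.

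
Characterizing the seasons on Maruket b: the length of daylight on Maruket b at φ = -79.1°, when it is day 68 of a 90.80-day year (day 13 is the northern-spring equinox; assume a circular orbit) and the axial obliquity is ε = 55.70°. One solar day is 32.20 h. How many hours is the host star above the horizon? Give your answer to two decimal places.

32.20 h

Solar longitude: λ_s = 360° × (68 − 13)/90.80 = 218.062°.
sin δ = sin 55.70° × sin 218.062° = -0.50930, so δ = -30.617°.
Sunrise equation: cos H₀ = −tan φ · tan δ = -3.0732 ≤ −1, so the host star never sets (polar day) and H₀ = π.
Daylight = 2H₀/(2π) × 32.20 h = (3.1416/π) × 32.20 = 32.20 h.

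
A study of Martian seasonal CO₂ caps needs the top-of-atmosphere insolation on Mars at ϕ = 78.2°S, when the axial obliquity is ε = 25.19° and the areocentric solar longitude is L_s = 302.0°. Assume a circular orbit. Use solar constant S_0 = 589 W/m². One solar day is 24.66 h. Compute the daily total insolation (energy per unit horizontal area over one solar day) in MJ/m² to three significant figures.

18.5 MJ/m²

sin δ = sin 25.19° × sin 302.0° = -0.36095, so δ = -21.158°.
cos h₀ = −tan(-78.2°) tan(-21.158°) = -1.8527 ≤ −1 ⇒ polar day, h₀ = π.
Bracket: h₀ sin ϕ sin δ + cos ϕ cos δ sin h₀ = 3.1416×-0.97887×-0.36095 + 0.20450×0.93259×0.00000 = 1.110000 + 0.000000 = 1.110000.
Q̄ = (S_0/π) × [bracket] = (589/π) × 1.110000 = 208.11 W/m².
Daily total = Q̄ × 24.66 h × 3600 s/h = 208.11 × 24.66 × 3600 / 10⁶ = 18.48 MJ/m².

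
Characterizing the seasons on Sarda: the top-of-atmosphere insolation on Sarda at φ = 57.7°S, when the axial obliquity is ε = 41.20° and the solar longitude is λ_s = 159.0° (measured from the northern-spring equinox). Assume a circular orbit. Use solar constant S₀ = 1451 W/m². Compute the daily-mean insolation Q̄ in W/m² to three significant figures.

Q̄ ≈ 113 W/m²

Solar declination: sin δ = sin ε · sin λ_s = sin 41.20° × sin 159.0° = 0.23605, so δ = +13.654°.
cos H₀ = −tan(-57.7°) tan(+13.654°) = 0.3843, H₀ = 1.1764 rad.
Bracket: H₀ sin φ sin δ + cos φ cos δ sin H₀ = 1.1764×-0.84526×0.23605 + 0.53435×0.97174×0.92323 = -0.234720 + 0.479387 = 0.244667.
Q̄ = (S₀/π) × [bracket] = (1451/π) × 0.244667 = 113.0 W/m².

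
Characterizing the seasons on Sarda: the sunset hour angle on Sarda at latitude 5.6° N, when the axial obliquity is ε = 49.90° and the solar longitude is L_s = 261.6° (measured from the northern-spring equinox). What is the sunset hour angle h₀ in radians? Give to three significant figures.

h₀ = 1.46 rad

Solar declination: sin δ = sin ε · sin L_s = sin 49.90° × sin 261.6° = -0.75672, so δ = -49.175°.
cos h₀ = −tan ϕ · tan δ = −tan(+5.6°) × tan(-49.175°) = 0.1135, so h₀ = 1.4571 rad = 83.48°.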